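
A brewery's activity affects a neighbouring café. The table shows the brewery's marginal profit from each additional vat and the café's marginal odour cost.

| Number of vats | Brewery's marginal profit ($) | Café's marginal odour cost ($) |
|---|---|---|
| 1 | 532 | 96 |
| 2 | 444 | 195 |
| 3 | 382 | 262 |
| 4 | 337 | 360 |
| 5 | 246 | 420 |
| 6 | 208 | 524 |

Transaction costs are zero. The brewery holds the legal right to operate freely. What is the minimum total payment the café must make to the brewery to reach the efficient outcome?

Left alone the brewery would choose level 6 (marginal profit stays positive).
Efficient level: k* = 3 (marginal profit ≥ marginal odour cost through 3).
The café must at least cover the brewery's forgone profit from cutting 6→3: 337 + 246 + 208 = 791.

$791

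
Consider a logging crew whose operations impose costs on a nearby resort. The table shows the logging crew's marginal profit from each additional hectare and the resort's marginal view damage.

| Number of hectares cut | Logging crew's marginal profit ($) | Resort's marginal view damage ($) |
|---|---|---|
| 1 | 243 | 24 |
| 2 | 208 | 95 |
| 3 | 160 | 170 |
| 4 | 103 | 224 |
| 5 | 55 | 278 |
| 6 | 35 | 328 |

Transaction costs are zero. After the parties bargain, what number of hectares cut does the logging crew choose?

Bargaining reaches the level where marginal profit last exceeds marginal view damage.
That holds through level 2 (208 ≥ 95) but not at 3 (160 < 170).

2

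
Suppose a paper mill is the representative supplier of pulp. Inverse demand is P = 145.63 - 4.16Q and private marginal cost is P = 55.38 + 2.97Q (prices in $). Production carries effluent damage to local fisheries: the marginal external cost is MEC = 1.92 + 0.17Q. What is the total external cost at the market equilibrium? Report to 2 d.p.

Market equilibrium (private): 55.38 + 2.97Q = 145.63 - 4.16Q → Q_m = 12.6578.
Total external cost = ∫₀^{Q_m} (1.92 + 0.17Q) dQ = 1.92×12.6578 + ½×0.17×12.6578² = 37.9217.

$37.92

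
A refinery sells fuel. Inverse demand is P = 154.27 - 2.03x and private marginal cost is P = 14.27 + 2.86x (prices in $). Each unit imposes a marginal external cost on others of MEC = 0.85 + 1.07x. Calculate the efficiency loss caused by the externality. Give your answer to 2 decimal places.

Market equilibrium (private): 14.27 + 2.86x = 154.27 - 2.03x → x_m = 28.6299.
Social marginal cost = private MC + MEC = 15.12 + 3.93x.
Set SMC = demand: 15.12 + 3.93x = 154.27 - 2.03x → x* = 23.3473.
The loss is the area between SMC and demand from x* to x_m; with linear curves that's a triangle of height MEC(x_m).
DWL = ½ × 5.2826 × 31.4839 = 83.1584.

DWL = $83.16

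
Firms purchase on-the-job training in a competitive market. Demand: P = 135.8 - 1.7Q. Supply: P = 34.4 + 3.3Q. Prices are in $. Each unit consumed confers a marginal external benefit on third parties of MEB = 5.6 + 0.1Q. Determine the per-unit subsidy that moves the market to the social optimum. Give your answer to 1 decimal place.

subsidy = $7.8 per unit

Social marginal benefit = demand + MEB = 141.4 - 1.6Q.
Set SMB = MC: 141.4 - 1.6Q = 34.4 + 3.3Q → Q* = 21.8367.
The Pigouvian subsidy equals MEB at Q*: 5.6 + 0.1×21.8367 = 7.7837.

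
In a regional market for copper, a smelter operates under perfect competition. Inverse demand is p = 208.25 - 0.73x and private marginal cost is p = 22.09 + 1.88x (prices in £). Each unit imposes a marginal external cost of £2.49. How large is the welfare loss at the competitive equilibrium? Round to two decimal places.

Market equilibrium (private): 22.09 + 1.88x = 208.25 - 0.73x → x_m = 71.3257.
Social marginal cost = private MC + MEC = 24.58 + 1.88x.
Set SMC = demand: 24.58 + 1.88x = 208.25 - 0.73x → x* = 70.3716.
Height of the DWL triangle at x_m is SMC(x_m) − demand(x_m) = MEC(x_m) = 2.4900.
DWL = ½ × 0.9541 × 2.4900 = 1.1879.

DWL = £1.19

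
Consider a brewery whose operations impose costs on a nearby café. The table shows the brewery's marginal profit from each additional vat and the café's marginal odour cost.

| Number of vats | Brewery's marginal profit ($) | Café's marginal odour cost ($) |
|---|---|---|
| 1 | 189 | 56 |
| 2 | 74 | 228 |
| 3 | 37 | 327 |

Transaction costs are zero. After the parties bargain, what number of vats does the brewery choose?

Bargaining reaches the level where marginal profit last exceeds marginal odour cost.
That holds through level 1 (189 ≥ 56) but not at 2 (74 < 228).

1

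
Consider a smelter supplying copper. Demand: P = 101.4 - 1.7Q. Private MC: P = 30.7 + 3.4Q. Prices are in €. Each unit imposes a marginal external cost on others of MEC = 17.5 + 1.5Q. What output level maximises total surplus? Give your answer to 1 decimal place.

Social marginal cost = private MC + MEC = 48.2 + 4.9Q.
Set SMC = demand: 48.2 + 4.9Q = 101.4 - 1.7Q → Q* = 8.0606.

Q* = 8.1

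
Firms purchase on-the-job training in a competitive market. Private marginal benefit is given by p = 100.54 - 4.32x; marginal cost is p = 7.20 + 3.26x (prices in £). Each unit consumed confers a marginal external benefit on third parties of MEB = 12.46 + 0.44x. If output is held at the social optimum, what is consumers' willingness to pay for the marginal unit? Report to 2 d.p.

Social marginal benefit = demand + MEB = 113.00 - 3.88x.
Set SMB = MC: 113.00 - 3.88x = 7.20 + 3.26x → x* = 14.8179.
Consumer price on the demand curve at x*: 100.54 − 4.32×14.8179 = 36.5267.

P = £36.53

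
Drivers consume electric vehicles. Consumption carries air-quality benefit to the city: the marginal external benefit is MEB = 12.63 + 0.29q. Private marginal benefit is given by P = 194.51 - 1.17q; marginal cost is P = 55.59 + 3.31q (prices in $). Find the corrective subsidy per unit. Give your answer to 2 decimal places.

subsidy = $23.12 per unit

Social marginal benefit = demand + MEB = 207.14 - 0.88q.
Set SMB = MC: 207.14 - 0.88q = 55.59 + 3.31q → q* = 36.1695.
The Pigouvian subsidy equals MEB at q*: 12.63 + 0.29×36.1695 = 23.1192.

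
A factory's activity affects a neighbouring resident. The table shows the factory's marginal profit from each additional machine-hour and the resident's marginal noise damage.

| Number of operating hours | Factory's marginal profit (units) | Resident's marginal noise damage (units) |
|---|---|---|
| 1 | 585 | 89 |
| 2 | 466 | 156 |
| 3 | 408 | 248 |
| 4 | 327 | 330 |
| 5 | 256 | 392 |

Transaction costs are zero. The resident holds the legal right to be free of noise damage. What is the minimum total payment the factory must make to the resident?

Efficient level: marginal profit ≥ marginal noise damage through level 3, so k* = 3.
With the resident holding the right, the factory must at least compensate total damage at k*: 89 + 156 + 248 = 493.

493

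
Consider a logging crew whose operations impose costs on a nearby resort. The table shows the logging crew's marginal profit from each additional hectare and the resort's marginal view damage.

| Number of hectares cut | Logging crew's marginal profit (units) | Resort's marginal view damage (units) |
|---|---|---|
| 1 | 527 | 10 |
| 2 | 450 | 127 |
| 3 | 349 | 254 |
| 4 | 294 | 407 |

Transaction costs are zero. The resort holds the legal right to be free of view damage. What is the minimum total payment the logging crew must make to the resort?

391

Efficient level: marginal profit ≥ marginal view damage through level 3, so k* = 3.
With the resort holding the right, the logging crew must at least compensate total damage at k*: 10 + 127 + 254 = 391.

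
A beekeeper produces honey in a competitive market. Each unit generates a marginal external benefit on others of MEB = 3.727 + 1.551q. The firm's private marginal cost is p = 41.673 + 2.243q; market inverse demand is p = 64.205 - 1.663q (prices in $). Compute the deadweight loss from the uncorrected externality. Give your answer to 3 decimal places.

Market equilibrium (private): 41.673 + 2.243q = 64.205 - 1.663q → q_m = 5.7686.
Social marginal cost = private MC − MEB = 37.946 + 0.692q.
Set SMC = demand: 37.946 + 0.692q = 64.205 - 1.663q → q* = 11.1503.
Height of the DWL triangle at q_m is demand(q_m) − SMC(q_m) = MEB(q_m) = 12.6740.
DWL = ½ × 5.3817 × 12.6740 = 34.1038.

DWL = $34.104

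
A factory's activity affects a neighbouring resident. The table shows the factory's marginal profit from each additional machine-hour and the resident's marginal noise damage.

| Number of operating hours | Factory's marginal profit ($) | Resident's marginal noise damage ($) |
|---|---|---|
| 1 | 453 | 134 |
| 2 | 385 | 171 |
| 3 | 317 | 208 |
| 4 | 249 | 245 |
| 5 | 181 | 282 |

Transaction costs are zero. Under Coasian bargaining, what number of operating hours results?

Bargaining reaches the level where marginal profit last exceeds marginal noise damage.
That holds through level 4 (249 ≥ 245) but not at 5 (181 < 282).

4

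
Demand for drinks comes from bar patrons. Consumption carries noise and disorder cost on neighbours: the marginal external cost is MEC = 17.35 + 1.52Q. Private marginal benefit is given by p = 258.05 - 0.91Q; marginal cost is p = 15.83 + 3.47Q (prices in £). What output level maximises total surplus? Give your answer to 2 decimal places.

Social marginal benefit = demand − MEC = 240.70 - 2.43Q.
Set SMB = MC: 240.70 - 2.43Q = 15.83 + 3.47Q → Q* = 38.1136.

Q* = 38.11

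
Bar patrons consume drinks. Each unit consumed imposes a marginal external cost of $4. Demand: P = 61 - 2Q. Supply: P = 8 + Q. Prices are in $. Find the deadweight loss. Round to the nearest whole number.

Market equilibrium (private): 8 + Q = 61 - 2Q → Q_m = 17.6667.
Social marginal benefit = demand − MEC = 57 - 2Q.
Set SMB = MC: 57 - 2Q = 8 + Q → Q* = 16.3333.
Height of the DWL triangle at Q_m is MC(Q_m) − SMB(Q_m) = MEC(Q_m) = 4.0000.
DWL = ½ × 1.3334 × 4.0000 = 2.6668.

DWL = $3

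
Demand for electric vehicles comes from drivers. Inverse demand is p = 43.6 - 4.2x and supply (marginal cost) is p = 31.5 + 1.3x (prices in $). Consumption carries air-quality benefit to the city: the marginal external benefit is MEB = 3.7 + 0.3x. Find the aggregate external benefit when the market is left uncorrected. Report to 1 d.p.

$8.9

Market equilibrium (private): 31.5 + 1.3x = 43.6 - 4.2x → x_m = 2.2000.
Total external benefit = ∫₀^{x_m} (3.7 + 0.3x) dx = 3.7×2.2000 + ½×0.3×2.2000² = 8.8660.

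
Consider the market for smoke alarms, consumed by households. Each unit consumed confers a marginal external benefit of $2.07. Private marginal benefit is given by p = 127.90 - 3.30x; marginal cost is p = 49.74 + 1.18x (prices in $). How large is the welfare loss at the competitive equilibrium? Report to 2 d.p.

DWL = $0.48

Market equilibrium (private): 49.74 + 1.18x = 127.90 - 3.30x → x_m = 17.4464.
Social marginal benefit = demand + MEB = 129.97 - 3.30x.
Set SMB = MC: 129.97 - 3.30x = 49.74 + 1.18x → x* = 17.9085.
The loss is the area between SMB and MC from x* to x_m; with linear curves that's a triangle of height MEB(x_m).
DWL = ½ × 0.4621 × 2.0700 = 0.4783.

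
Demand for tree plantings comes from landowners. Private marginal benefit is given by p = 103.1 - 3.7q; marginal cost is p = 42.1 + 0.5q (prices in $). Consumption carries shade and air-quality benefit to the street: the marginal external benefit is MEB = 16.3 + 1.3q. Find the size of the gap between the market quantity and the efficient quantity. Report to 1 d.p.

12.1 units

Market equilibrium (private): 42.1 + 0.5q = 103.1 - 3.7q → q_m = 14.5238.
Social marginal benefit = demand + MEB = 119.4 - 2.4q.
Set SMB = MC: 119.4 - 2.4q = 42.1 + 0.5q → q* = 26.6552.
Gap = |14.5238 − 26.6552| = 12.1314.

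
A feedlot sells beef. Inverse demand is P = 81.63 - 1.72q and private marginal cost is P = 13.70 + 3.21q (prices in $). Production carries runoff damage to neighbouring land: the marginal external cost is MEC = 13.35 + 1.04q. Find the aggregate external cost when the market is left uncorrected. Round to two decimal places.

Market equilibrium (private): 13.70 + 3.21q = 81.63 - 1.72q → q_m = 13.7789.
Total external cost = ∫₀^{q_m} (13.35 + 1.04q) dq = 13.35×13.7789 + ½×1.04×13.7789² = 282.6745.

$282.67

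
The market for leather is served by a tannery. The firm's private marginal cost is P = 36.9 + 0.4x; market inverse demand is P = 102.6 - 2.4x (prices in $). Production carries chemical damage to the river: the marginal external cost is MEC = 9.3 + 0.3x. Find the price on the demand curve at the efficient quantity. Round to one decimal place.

Social marginal cost = private MC + MEC = 46.2 + 0.7x.
Set SMC = demand: 46.2 + 0.7x = 102.6 - 2.4x → x* = 18.1935.
Consumer price on the demand curve at x*: 102.6 − 2.4×18.1935 = 58.9356.

P = $58.9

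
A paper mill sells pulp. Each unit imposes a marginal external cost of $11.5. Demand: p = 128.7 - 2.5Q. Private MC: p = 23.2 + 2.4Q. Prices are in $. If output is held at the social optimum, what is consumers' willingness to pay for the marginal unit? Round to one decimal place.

P = $80.7

Social marginal cost = private MC + MEC = 34.7 + 2.4Q.
Set SMC = demand: 34.7 + 2.4Q = 128.7 - 2.5Q → Q* = 19.1837.
Consumer price on the demand curve at Q*: 128.7 − 2.5×19.1837 = 80.7408.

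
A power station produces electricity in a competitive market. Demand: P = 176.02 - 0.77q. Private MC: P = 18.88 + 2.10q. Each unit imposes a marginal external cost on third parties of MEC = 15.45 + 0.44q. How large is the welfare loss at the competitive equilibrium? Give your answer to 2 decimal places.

DWL = 236.18

Market equilibrium (private): 18.88 + 2.10q = 176.02 - 0.77q → q_m = 54.7526.
Social marginal cost = private MC + MEC = 34.33 + 2.54q.
Set SMC = demand: 34.33 + 2.54q = 176.02 - 0.77q → q* = 42.8066.
The loss is the area between SMC and demand from q* to q_m; with linear curves that's a triangle of height MEC(q_m).
DWL = ½ × 11.9460 × 39.5411 = 236.1790.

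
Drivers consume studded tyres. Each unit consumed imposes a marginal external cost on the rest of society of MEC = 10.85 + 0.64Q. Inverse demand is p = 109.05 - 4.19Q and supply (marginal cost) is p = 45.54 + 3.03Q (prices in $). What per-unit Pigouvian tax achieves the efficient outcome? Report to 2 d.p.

tax = $15.14 per unit

Social marginal benefit = demand − MEC = 98.20 - 4.83Q.
Set SMB = MC: 98.20 - 4.83Q = 45.54 + 3.03Q → Q* = 6.6997.
The Pigouvian tax equals MEC at Q*: 10.85 + 0.64×6.6997 = 15.1378.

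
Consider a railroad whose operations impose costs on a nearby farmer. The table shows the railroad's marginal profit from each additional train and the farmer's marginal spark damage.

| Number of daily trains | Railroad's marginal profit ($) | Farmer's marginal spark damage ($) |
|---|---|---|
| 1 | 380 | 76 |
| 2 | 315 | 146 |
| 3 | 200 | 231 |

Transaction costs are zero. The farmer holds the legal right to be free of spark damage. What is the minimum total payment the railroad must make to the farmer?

$222

Efficient level: marginal profit ≥ marginal spark damage through level 2, so k* = 2.
With the farmer holding the right, the railroad must at least compensate total damage at k*: 76 + 146 = 222.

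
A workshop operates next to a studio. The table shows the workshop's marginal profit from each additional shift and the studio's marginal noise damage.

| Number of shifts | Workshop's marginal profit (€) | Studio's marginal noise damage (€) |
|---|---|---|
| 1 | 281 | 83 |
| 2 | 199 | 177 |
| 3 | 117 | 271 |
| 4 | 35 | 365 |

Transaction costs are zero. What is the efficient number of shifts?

Bargaining reaches the level where marginal profit last exceeds marginal noise damage.
That holds through level 2 (199 ≥ 177) but not at 3 (117 < 271).

2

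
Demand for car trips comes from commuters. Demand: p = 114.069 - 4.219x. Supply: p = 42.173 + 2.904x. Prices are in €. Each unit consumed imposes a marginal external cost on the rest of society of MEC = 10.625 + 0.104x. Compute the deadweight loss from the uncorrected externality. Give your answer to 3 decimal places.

DWL = €9.430

Market equilibrium (private): 42.173 + 2.904x = 114.069 - 4.219x → x_m = 10.0935.
Social marginal benefit = demand − MEC = 103.444 - 4.323x.
Set SMB = MC: 103.444 - 4.323x = 42.173 + 2.904x → x* = 8.4781.
The welfare-loss triangle has base |x_m − x*| and height MEC(x_m) (the vertical gap between SMB and MC is zero at x* and MEC at x_m).
DWL = ½ × 1.6154 × 11.6747 = 9.4297.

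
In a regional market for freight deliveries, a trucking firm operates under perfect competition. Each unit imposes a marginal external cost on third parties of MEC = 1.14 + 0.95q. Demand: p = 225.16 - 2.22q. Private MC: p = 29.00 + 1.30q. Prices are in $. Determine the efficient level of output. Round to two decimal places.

q* = 43.63

Social marginal cost = private MC + MEC = 30.14 + 2.25q.
Set SMC = demand: 30.14 + 2.25q = 225.16 - 2.22q → q* = 43.6286.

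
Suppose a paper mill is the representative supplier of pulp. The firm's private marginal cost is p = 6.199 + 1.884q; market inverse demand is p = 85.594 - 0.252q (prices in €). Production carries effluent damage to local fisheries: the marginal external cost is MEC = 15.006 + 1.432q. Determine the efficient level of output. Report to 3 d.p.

Social marginal cost = private MC + MEC = 21.205 + 3.316q.
Set SMC = demand: 21.205 + 3.316q = 85.594 - 0.252q → q* = 18.0462.

q* = 18.046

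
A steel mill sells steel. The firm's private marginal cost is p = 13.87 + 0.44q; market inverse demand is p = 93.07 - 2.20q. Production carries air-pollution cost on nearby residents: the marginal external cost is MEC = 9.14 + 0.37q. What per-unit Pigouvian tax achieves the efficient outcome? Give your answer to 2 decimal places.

tax = 17.75 per unit

Social marginal cost = private MC + MEC = 23.01 + 0.81q.
Set SMC = demand: 23.01 + 0.81q = 93.07 - 2.20q → q* = 23.2757.
The Pigouvian tax equals MEC at q*: 9.14 + 0.37×23.2757 = 17.7520.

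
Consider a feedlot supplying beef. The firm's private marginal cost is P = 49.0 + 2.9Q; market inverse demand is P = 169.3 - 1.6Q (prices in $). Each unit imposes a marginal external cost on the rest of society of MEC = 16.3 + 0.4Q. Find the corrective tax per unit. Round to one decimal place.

tax = $24.8 per unit

Social marginal cost = private MC + MEC = 65.3 + 3.3Q.
Set SMC = demand: 65.3 + 3.3Q = 169.3 - 1.6Q → Q* = 21.2245.
The Pigouvian tax equals MEC at Q*: 16.3 + 0.4×21.2245 = 24.7898.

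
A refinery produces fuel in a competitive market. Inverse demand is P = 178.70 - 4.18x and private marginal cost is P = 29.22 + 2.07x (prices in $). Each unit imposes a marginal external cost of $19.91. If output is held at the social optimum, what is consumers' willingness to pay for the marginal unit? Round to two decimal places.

Social marginal cost = private MC + MEC = 49.13 + 2.07x.
Set SMC = demand: 49.13 + 2.07x = 178.70 - 4.18x → x* = 20.7312.
Consumer price on the demand curve at x*: 178.70 − 4.18×20.7312 = 92.0436.

P = $92.04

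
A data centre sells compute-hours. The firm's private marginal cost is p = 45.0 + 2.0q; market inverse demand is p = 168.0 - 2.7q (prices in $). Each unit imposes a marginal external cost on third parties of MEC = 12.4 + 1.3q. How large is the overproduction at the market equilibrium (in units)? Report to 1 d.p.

7.7 units

Market equilibrium (private): 45.0 + 2.0q = 168.0 - 2.7q → q_m = 26.1702.
Social marginal cost = private MC + MEC = 57.4 + 3.3q.
Set SMC = demand: 57.4 + 3.3q = 168.0 - 2.7q → q* = 18.4333.
Gap = |26.1702 − 18.4333| = 7.7369.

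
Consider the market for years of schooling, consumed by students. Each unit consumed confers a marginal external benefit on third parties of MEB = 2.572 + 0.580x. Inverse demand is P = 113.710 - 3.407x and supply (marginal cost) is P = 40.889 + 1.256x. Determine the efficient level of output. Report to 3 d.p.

x* = 18.465

Social marginal benefit = demand + MEB = 116.282 - 2.827x.
Set SMB = MC: 116.282 - 2.827x = 40.889 + 1.256x → x* = 18.4651.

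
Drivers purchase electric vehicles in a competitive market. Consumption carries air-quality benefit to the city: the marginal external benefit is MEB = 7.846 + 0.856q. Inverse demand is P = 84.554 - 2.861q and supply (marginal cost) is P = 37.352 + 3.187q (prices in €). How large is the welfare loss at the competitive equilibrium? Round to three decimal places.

Market equilibrium (private): 37.352 + 3.187q = 84.554 - 2.861q → q_m = 7.8046.
Social marginal benefit = demand + MEB = 92.400 - 2.005q.
Set SMB = MC: 92.400 - 2.005q = 37.352 + 3.187q → q* = 10.6025.
Height of the DWL triangle at q_m is SMB(q_m) − MC(q_m) = MEB(q_m) = 14.5267.
DWL = ½ × 2.7979 × 14.5267 = 20.3221.

DWL = €20.322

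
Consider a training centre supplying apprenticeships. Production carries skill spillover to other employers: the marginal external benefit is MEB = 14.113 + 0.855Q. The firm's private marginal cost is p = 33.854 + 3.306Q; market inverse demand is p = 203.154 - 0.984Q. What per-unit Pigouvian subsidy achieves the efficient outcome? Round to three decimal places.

Social marginal cost = private MC − MEB = 19.741 + 2.451Q.
Set SMC = demand: 19.741 + 2.451Q = 203.154 - 0.984Q → Q* = 53.3953.
The Pigouvian subsidy equals MEB at Q*: 14.113 + 0.855×53.3953 = 59.7660.

subsidy = 59.766 per unit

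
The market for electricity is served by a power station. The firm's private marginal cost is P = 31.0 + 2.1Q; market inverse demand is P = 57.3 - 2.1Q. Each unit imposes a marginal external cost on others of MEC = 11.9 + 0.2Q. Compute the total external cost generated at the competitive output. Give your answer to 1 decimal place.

78.4

Market equilibrium (private): 31.0 + 2.1Q = 57.3 - 2.1Q → Q_m = 6.2619.
Total external cost = ∫₀^{Q_m} (11.9 + 0.2Q) dQ = 11.9×6.2619 + ½×0.2×6.2619² = 78.4377.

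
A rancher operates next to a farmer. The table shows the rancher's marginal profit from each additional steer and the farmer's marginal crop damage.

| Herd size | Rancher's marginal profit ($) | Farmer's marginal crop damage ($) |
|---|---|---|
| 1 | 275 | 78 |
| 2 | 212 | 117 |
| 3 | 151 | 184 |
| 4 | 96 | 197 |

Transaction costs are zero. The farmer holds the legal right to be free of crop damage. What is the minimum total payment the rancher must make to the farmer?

$195

Efficient level: marginal profit ≥ marginal crop damage through level 2, so k* = 2.
With the farmer holding the right, the rancher must at least compensate total damage at k*: 78 + 117 = 195.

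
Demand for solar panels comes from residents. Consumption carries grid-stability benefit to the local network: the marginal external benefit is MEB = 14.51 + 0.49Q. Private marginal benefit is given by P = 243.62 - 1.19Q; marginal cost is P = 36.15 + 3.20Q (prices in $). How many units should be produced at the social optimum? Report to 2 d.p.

Q* = 56.92

Social marginal benefit = demand + MEB = 258.13 - 0.70Q.
Set SMB = MC: 258.13 - 0.70Q = 36.15 + 3.20Q → Q* = 56.9179.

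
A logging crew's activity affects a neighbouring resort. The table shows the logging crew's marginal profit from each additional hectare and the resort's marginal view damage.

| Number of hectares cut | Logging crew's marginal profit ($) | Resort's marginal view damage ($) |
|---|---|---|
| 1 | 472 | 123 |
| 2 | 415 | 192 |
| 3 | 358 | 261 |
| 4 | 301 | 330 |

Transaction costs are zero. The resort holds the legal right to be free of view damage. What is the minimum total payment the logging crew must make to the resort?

Efficient level: marginal profit ≥ marginal view damage through level 3, so k* = 3.
With the resort holding the right, the logging crew must at least compensate total damage at k*: 123 + 192 + 261 = 576.

$576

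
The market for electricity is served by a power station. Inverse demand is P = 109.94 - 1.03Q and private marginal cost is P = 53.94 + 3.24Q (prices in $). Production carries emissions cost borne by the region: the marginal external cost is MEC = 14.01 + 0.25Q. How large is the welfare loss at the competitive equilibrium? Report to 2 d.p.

DWL = $33.06

Market equilibrium (private): 53.94 + 3.24Q = 109.94 - 1.03Q → Q_m = 13.1148.
Social marginal cost = private MC + MEC = 67.95 + 3.49Q.
Set SMC = demand: 67.95 + 3.49Q = 109.94 - 1.03Q → Q* = 9.2898.
The loss is the area between SMC and demand from Q* to Q_m; with linear curves that's a triangle of height MEC(Q_m).
DWL = ½ × 3.8250 × 17.2887 = 33.0646.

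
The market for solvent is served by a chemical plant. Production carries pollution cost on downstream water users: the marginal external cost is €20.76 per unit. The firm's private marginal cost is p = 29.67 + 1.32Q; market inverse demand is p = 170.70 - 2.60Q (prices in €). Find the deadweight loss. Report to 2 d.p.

Market equilibrium (private): 29.67 + 1.32Q = 170.70 - 2.60Q → Q_m = 35.9770.
Social marginal cost = private MC + MEC = 50.43 + 1.32Q.
Set SMC = demand: 50.43 + 1.32Q = 170.70 - 2.60Q → Q* = 30.6811.
Height of the DWL triangle at Q_m is SMC(Q_m) − demand(Q_m) = MEC(Q_m) = 20.7600.
DWL = ½ × 5.2959 × 20.7600 = 54.9714.

DWL = €54.97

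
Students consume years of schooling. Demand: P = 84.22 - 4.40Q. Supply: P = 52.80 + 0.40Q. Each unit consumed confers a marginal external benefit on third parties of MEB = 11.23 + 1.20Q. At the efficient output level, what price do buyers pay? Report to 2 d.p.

Social marginal benefit = demand + MEB = 95.45 - 3.20Q.
Set SMB = MC: 95.45 - 3.20Q = 52.80 + 0.40Q → Q* = 11.8472.
Consumer price on the demand curve at Q*: 84.22 − 4.40×11.8472 = 32.0923.

P = 32.09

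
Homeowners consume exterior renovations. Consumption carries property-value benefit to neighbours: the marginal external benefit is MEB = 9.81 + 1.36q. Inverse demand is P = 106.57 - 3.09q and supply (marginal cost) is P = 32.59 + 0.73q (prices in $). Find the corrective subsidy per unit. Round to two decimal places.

Social marginal benefit = demand + MEB = 116.38 - 1.73q.
Set SMB = MC: 116.38 - 1.73q = 32.59 + 0.73q → q* = 34.0610.
The Pigouvian subsidy equals MEB at q*: 9.81 + 1.36×34.0610 = 56.1330.

subsidy = $56.13 per unit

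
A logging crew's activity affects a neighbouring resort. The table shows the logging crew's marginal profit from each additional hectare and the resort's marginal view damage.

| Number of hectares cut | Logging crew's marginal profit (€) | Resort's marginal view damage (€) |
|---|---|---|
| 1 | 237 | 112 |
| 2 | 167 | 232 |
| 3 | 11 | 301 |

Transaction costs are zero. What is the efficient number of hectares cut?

Bargaining reaches the level where marginal profit last exceeds marginal view damage.
That holds through level 1 (237 ≥ 112) but not at 2 (167 < 232).

1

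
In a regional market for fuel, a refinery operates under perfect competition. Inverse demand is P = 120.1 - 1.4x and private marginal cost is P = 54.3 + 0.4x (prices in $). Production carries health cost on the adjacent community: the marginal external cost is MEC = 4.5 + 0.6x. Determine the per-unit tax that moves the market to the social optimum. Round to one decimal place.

tax = $19.8 per unit

Social marginal cost = private MC + MEC = 58.8 + x.
Set SMC = demand: 58.8 + x = 120.1 - 1.4x → x* = 25.5417.
The Pigouvian tax equals MEC at x*: 4.5 + 0.6×25.5417 = 19.8250.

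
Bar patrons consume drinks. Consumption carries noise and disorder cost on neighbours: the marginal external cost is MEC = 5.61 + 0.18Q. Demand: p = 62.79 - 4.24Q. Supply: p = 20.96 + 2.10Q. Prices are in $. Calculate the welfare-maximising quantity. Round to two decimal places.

Social marginal benefit = demand − MEC = 57.18 - 4.42Q.
Set SMB = MC: 57.18 - 4.42Q = 20.96 + 2.10Q → Q* = 5.5552.

Q* = 5.56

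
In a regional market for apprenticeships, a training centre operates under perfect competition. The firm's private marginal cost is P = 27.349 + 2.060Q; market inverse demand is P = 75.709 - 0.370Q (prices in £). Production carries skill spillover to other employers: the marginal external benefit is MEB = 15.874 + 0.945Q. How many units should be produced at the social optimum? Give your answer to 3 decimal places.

Social marginal cost = private MC − MEB = 11.475 + 1.115Q.
Set SMC = demand: 11.475 + 1.115Q = 75.709 - 0.370Q → Q* = 43.2552.

Q* = 43.255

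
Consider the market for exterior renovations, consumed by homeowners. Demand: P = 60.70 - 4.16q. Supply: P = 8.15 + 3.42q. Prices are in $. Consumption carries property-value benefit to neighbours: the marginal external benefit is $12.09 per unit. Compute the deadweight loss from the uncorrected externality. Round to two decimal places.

DWL = $9.64

Market equilibrium (private): 8.15 + 3.42q = 60.70 - 4.16q → q_m = 6.9327.
Social marginal benefit = demand + MEB = 72.79 - 4.16q.
Set SMB = MC: 72.79 - 4.16q = 8.15 + 3.42q → q* = 8.5277.
The loss is the area between SMB and MC from q* to q_m; with linear curves that's a triangle of height MEB(q_m).
DWL = ½ × 1.5950 × 12.0900 = 9.6418.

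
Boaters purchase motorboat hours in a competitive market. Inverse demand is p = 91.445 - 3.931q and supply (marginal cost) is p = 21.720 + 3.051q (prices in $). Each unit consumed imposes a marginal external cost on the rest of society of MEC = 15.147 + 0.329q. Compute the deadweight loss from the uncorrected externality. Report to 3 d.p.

Market equilibrium (private): 21.720 + 3.051q = 91.445 - 3.931q → q_m = 9.9864.
Social marginal benefit = demand − MEC = 76.298 - 4.260q.
Set SMB = MC: 76.298 - 4.260q = 21.720 + 3.051q → q* = 7.4652.
Height of the DWL triangle at q_m is MC(q_m) − SMB(q_m) = MEC(q_m) = 18.4325.
DWL = ½ × 2.5212 × 18.4325 = 23.2360.

DWL = $23.236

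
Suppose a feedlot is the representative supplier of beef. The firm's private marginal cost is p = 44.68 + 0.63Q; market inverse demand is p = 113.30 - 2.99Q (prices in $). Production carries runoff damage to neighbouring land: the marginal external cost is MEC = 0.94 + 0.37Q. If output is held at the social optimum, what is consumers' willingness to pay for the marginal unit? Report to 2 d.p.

P = $62.58

Social marginal cost = private MC + MEC = 45.62 + Q.
Set SMC = demand: 45.62 + Q = 113.30 - 2.99Q → Q* = 16.9624.
Consumer price on the demand curve at Q*: 113.30 − 2.99×16.9624 = 62.5824.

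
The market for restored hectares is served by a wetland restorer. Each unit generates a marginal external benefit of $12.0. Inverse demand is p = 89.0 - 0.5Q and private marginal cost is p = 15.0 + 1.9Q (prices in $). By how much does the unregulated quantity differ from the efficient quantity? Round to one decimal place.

5.0 units

Market equilibrium (private): 15.0 + 1.9Q = 89.0 - 0.5Q → Q_m = 30.8333.
Social marginal cost = private MC − MEB = 3.0 + 1.9Q.
Set SMC = demand: 3.0 + 1.9Q = 89.0 - 0.5Q → Q* = 35.8333.
Gap = |30.8333 − 35.8333| = 5.0000.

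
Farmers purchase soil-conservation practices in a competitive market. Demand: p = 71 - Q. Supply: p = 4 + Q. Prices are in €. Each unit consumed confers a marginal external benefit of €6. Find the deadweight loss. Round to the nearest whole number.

DWL = €9

Market equilibrium (private): 4 + Q = 71 - Q → Q_m = 33.5000.
Social marginal benefit = demand + MEB = 77 - Q.
Set SMB = MC: 77 - Q = 4 + Q → Q* = 36.5000.
The loss is the area between SMB and MC from Q* to Q_m; with linear curves that's a triangle of height MEB(Q_m).
DWL = ½ × 3.0000 × 6.0000 = 9.0000.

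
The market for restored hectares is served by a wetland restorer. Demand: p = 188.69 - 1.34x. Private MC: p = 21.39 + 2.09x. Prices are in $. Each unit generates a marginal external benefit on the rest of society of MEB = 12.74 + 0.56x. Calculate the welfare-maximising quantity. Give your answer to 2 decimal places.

Social marginal cost = private MC − MEB = 8.65 + 1.53x.
Set SMC = demand: 8.65 + 1.53x = 188.69 - 1.34x → x* = 62.7317.

x* = 62.73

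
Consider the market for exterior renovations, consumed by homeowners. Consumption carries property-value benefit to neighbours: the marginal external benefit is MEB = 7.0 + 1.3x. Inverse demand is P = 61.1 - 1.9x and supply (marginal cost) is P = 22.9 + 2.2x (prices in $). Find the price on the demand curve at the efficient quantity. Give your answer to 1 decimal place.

Social marginal benefit = demand + MEB = 68.1 - 0.6x.
Set SMB = MC: 68.1 - 0.6x = 22.9 + 2.2x → x* = 16.1429.
Consumer price on the demand curve at x*: 61.1 − 1.9×16.1429 = 30.4285.

P = $30.4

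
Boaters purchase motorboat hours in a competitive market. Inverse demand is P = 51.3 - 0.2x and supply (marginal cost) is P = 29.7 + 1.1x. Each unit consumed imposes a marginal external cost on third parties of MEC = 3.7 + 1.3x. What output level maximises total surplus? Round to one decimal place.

x* = 6.9

Social marginal benefit = demand − MEC = 47.6 - 1.5x.
Set SMB = MC: 47.6 - 1.5x = 29.7 + 1.1x → x* = 6.8846.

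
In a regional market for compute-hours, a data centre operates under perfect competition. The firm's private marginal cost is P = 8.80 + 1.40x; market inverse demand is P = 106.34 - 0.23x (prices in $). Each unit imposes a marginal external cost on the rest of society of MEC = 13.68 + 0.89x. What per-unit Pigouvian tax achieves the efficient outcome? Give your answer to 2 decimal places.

Social marginal cost = private MC + MEC = 22.48 + 2.29x.
Set SMC = demand: 22.48 + 2.29x = 106.34 - 0.23x → x* = 33.2778.
The Pigouvian tax equals MEC at x*: 13.68 + 0.89×33.2778 = 43.2972.

tax = $43.30 per unit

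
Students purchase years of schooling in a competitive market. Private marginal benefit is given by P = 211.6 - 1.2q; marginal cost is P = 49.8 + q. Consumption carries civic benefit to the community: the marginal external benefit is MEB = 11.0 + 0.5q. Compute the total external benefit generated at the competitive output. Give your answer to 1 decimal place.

Market equilibrium (private): 49.8 + q = 211.6 - 1.2q → q_m = 73.5455.
Total external benefit = ∫₀^{q_m} (11.0 + 0.5q) dq = 11.0×73.5455 + ½×0.5×73.5455² = 2161.2356.

2161.2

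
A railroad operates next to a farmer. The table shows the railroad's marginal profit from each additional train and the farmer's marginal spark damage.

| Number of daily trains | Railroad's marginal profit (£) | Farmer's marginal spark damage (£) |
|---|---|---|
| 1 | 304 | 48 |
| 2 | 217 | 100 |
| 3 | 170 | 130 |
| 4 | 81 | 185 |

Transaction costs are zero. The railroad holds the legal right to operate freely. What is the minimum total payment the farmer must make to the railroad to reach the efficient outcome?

Left alone the railroad would choose level 4 (marginal profit stays positive).
Efficient level: k* = 3 (marginal profit ≥ marginal spark damage through 3).
The farmer must at least cover the railroad's forgone profit from cutting 4→3: 81 = 81.

£81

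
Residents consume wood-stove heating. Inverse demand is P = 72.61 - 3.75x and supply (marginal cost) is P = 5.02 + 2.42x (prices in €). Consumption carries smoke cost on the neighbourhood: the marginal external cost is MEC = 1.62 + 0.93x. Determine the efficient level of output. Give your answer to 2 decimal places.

Social marginal benefit = demand − MEC = 70.99 - 4.68x.
Set SMB = MC: 70.99 - 4.68x = 5.02 + 2.42x → x* = 9.2915.

x* = 9.29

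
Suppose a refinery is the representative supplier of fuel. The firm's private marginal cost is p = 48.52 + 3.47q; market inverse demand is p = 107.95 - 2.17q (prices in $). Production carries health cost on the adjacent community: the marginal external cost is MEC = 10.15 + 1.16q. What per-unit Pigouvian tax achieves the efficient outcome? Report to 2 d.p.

Social marginal cost = private MC + MEC = 58.67 + 4.63q.
Set SMC = demand: 58.67 + 4.63q = 107.95 - 2.17q → q* = 7.2471.
The Pigouvian tax equals MEC at q*: 10.15 + 1.16×7.2471 = 18.5566.

tax = $18.56 per unit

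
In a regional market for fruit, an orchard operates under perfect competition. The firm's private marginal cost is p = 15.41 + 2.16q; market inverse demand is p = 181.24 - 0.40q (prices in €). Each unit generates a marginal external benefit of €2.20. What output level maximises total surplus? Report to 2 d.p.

Social marginal cost = private MC − MEB = 13.21 + 2.16q.
Set SMC = demand: 13.21 + 2.16q = 181.24 - 0.40q → q* = 65.6367.

q* = 65.64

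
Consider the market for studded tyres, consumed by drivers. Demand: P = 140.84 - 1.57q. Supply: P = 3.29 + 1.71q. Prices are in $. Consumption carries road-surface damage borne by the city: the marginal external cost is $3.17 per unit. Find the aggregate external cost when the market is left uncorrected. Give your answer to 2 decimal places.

$132.94

Market equilibrium (private): 3.29 + 1.71q = 140.84 - 1.57q → q_m = 41.9360.
Total external cost = MEC × q_m = 3.17 × 41.9360 = 132.9371.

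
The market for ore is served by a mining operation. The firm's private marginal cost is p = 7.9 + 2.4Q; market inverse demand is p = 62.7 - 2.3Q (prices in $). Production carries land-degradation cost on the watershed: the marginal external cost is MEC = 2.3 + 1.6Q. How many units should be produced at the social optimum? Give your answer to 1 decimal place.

Q* = 8.3

Social marginal cost = private MC + MEC = 10.2 + 4.0Q.
Set SMC = demand: 10.2 + 4.0Q = 62.7 - 2.3Q → Q* = 8.3333.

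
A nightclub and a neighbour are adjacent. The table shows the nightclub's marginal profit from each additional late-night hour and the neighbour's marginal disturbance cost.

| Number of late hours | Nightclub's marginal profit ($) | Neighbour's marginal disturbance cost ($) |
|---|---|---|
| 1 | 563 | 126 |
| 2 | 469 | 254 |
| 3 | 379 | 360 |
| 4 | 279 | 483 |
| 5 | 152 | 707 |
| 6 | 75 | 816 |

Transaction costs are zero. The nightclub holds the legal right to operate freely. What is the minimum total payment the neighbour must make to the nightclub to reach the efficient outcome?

Left alone the nightclub would choose level 6 (marginal profit stays positive).
Efficient level: k* = 3 (marginal profit ≥ marginal disturbance cost through 3).
The neighbour must at least cover the nightclub's forgone profit from cutting 6→3: 279 + 152 + 75 = 506.

$506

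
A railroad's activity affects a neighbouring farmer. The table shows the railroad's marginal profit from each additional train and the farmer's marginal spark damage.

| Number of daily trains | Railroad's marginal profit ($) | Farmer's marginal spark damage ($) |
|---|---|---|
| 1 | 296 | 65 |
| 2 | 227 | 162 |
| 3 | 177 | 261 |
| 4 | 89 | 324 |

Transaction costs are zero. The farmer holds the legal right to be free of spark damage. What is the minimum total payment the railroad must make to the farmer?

$227

Efficient level: marginal profit ≥ marginal spark damage through level 2, so k* = 2.
With the farmer holding the right, the railroad must at least compensate total damage at k*: 65 + 162 = 227.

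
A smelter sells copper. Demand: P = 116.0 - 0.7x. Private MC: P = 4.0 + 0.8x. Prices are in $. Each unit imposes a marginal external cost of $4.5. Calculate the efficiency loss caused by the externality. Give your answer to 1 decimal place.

DWL = $6.8

Market equilibrium (private): 4.0 + 0.8x = 116.0 - 0.7x → x_m = 74.6667.
Social marginal cost = private MC + MEC = 8.5 + 0.8x.
Set SMC = demand: 8.5 + 0.8x = 116.0 - 0.7x → x* = 71.6667.
Height of the DWL triangle at x_m is SMC(x_m) − demand(x_m) = MEC(x_m) = 4.5000.
DWL = ½ × 3.0000 × 4.5000 = 6.7500.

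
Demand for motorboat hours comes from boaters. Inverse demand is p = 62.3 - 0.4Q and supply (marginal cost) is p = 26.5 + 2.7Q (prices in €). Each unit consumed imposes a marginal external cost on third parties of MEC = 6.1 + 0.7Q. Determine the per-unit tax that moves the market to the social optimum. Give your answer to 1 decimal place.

Social marginal benefit = demand − MEC = 56.2 - 1.1Q.
Set SMB = MC: 56.2 - 1.1Q = 26.5 + 2.7Q → Q* = 7.8158.
The Pigouvian tax equals MEC at Q*: 6.1 + 0.7×7.8158 = 11.5711.

tax = €11.6 per unit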